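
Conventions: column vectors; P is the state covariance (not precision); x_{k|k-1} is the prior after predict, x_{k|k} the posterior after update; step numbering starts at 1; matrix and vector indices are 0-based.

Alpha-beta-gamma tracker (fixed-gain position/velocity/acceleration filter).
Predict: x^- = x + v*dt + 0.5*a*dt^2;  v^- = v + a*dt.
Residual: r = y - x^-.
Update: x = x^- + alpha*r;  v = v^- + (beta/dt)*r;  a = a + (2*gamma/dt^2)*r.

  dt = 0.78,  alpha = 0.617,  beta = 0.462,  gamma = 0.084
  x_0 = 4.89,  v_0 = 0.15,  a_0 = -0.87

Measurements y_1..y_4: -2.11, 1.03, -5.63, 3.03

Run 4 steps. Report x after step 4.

step 1: x_pred=4.7423  r=-6.8523  x^+=0.5144  v^+=-4.5873  a^+=-2.7622
step 2: x_pred=-3.9039  r=4.9339  x^+=-0.8597  v^+=-3.8194  a^+=-1.3997
step 3: x_pred=-4.2646  r=-1.3654  x^+=-5.1071  v^+=-5.7199  a^+=-1.7768
step 4: x_pred=-10.1091  r=13.1391  x^+=-2.0023  v^+=0.6766  a^+=1.8514

x_post = -2.0023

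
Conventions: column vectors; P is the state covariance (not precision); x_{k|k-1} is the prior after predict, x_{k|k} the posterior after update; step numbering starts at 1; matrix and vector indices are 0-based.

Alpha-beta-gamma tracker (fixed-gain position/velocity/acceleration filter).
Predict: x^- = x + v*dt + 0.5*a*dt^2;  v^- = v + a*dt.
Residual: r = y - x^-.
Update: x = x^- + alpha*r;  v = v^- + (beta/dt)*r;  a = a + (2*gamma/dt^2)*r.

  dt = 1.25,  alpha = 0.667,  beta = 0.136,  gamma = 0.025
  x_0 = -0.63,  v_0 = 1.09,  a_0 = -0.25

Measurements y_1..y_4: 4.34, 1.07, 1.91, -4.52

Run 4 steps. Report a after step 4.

step 1: x_pred=0.5372  r=3.8028  x^+=3.0737  v^+=1.1912  a^+=-0.1283
step 2: x_pred=4.4625  r=-3.3925  x^+=2.1997  v^+=0.6618  a^+=-0.2369
step 3: x_pred=2.8418  r=-0.9318  x^+=2.2203  v^+=0.2643  a^+=-0.2667
step 4: x_pred=2.3423  r=-6.8623  x^+=-2.2349  v^+=-0.8157  a^+=-0.4863

a_post = -0.4863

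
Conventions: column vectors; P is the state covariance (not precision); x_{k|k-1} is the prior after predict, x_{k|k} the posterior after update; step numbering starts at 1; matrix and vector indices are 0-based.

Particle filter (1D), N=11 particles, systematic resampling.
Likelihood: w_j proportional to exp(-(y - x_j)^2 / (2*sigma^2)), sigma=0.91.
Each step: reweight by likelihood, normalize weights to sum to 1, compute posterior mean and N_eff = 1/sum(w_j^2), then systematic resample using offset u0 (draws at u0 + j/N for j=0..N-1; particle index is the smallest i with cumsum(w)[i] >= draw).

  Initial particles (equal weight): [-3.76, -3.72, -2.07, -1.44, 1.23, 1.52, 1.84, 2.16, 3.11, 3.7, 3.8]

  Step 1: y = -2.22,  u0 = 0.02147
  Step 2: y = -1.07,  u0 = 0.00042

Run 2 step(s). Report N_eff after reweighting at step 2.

N_eff = 7.5928

step 1: w=[0.1098, 0.1181, 0.4534, 0.3183, 0.0003, 0.0001, 0.0000, 0.0000, 0.0000, 0.0000, 0.0000]  mean=-2.2483  Neff=3.0045  idx=[0, 1, 1, 2, 2, 2, 2, 2, 3, 3, 3]
step 2: w=[0.0023, 0.0026, 0.0026, 0.0987, 0.0987, 0.0987, 0.0987, 0.0987, 0.1663, 0.1663, 0.1663]  mean=-1.7682  Neff=7.5928  idx=[0, 3, 4, 5, 6, 7, 8, 8, 9, 9, 10]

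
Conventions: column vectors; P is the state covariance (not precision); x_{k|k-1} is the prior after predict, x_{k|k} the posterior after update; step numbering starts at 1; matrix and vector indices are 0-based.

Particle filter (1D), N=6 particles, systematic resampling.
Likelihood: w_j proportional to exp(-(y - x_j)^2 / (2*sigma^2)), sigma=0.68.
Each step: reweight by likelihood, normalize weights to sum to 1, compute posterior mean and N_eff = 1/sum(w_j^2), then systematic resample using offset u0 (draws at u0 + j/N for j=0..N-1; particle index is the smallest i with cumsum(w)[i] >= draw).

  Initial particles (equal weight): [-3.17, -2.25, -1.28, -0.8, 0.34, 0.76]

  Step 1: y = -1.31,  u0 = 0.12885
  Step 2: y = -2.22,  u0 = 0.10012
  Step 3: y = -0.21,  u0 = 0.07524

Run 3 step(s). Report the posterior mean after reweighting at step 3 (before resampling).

step 1: w=[0.0107, 0.1729, 0.4491, 0.3393, 0.0237, 0.0044]  mean=-1.2577  Neff=2.8786  idx=[1, 2, 2, 2, 3, 3]
step 2: w=[0.4199, 0.1617, 0.1617, 0.1617, 0.0475, 0.0475]  mean=-1.6417  Neff=3.8566  idx=[0, 0, 1, 2, 3, 4]
step 3: w=[0.0070, 0.0070, 0.1837, 0.1837, 0.1837, 0.4348]  mean=-1.0849  Neff=3.4435  idx=[2, 3, 4, 5, 5, 5]

post_mean = -1.0849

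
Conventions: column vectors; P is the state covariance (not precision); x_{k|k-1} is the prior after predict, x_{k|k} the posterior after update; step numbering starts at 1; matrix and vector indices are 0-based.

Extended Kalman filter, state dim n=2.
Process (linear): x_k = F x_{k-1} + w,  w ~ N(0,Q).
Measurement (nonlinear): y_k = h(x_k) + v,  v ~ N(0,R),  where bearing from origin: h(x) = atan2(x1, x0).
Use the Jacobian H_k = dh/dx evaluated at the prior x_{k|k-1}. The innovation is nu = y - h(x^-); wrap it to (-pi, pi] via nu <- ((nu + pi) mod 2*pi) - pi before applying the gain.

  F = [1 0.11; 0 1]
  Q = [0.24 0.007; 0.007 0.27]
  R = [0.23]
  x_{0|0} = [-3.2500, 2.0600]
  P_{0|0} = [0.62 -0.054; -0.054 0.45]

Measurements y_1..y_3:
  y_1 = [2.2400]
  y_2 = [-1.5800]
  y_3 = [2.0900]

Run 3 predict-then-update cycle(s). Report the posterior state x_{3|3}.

x_post = [-3.8196, 1.5140]

step 1: x^-=[-3.0234, 2.0600]  P^-=[0.8536 0.0025; 0.0025 0.7200]  H_jac=[-0.1539 -0.2259]  S=[0.2871]  K=[-0.4595; -0.5678]  nu=[-0.3035]  x^+=[-2.8839, 2.2323]  P^+=[0.7929 -0.0724; -0.0724 0.6274]
step 2: x^-=[-2.6384, 2.2323]  P^-=[1.0246 0.0036; 0.0036 0.8974]  H_jac=[-0.1869 -0.2209]  S=[0.3099]  K=[-0.6205; -0.6419]  nu=[2.2638]  x^+=[-4.0432, 0.7792]  P^+=[0.9053 -0.1198; -0.1198 0.7698]
step 3: x^-=[-3.9575, 0.7792]  P^-=[1.1282 -0.0281; -0.0281 1.0398]  H_jac=[-0.0479 -0.2433]  S=[0.2935]  K=[-0.1608; -0.8573]  nu=[-0.8572]  x^+=[-3.8196, 1.5140]  P^+=[1.1206 -0.0686; -0.0686 0.8241]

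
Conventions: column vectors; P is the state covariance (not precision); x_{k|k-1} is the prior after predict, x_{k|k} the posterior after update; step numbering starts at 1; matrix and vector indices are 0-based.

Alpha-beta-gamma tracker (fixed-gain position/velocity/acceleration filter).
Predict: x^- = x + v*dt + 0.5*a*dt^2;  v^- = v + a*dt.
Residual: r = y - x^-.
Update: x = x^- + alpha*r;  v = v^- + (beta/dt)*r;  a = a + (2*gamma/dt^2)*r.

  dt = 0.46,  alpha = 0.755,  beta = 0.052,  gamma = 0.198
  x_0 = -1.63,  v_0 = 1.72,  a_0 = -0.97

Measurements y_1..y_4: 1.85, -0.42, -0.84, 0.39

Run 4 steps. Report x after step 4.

step 1: x_pred=-0.9414  r=2.7914  x^+=1.1661  v^+=1.5894  a^+=4.2540
step 2: x_pred=2.3473  r=-2.7673  x^+=0.2580  v^+=3.2334  a^+=-0.9248
step 3: x_pred=1.6475  r=-2.4875  x^+=-0.2306  v^+=2.5268  a^+=-5.5800
step 4: x_pred=0.3414  r=0.0486  x^+=0.3781  v^+=-0.0345  a^+=-5.4891

x_post = 0.3781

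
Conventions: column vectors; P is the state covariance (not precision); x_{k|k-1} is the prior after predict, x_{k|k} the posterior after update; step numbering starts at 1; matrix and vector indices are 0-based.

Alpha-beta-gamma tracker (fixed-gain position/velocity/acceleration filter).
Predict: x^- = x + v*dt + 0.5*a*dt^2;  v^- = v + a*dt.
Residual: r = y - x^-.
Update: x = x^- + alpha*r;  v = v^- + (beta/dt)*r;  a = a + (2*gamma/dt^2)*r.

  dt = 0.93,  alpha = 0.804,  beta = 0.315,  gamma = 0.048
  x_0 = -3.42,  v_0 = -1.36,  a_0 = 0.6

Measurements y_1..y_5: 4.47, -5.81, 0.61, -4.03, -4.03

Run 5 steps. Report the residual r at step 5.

resid = -1.5800

step 1: x_pred=-4.4253  r=8.8953  x^+=2.7265  v^+=2.2109  a^+=1.5873
step 2: x_pred=5.4691  r=-11.2791  x^+=-3.5993  v^+=-0.1332  a^+=0.3354
step 3: x_pred=-3.5781  r=4.1881  x^+=-0.2109  v^+=1.5973  a^+=0.8003
step 4: x_pred=1.6207  r=-5.6507  x^+=-2.9225  v^+=0.4276  a^+=0.1731
step 5: x_pred=-2.4500  r=-1.5800  x^+=-3.7203  v^+=0.0534  a^+=-0.0023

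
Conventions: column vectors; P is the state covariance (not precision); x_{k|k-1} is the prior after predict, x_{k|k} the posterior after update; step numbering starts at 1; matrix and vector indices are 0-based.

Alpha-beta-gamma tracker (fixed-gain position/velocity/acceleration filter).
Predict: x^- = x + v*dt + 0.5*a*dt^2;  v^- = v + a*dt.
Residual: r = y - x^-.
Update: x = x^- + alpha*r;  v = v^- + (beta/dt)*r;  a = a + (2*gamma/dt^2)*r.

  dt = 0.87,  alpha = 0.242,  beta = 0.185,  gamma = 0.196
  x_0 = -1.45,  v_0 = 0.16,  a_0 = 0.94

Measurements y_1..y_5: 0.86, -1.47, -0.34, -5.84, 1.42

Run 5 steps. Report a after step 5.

step 1: x_pred=-0.9551  r=1.8151  x^+=-0.5158  v^+=1.3638  a^+=1.8800
step 2: x_pred=1.3822  r=-2.8522  x^+=0.6919  v^+=2.3929  a^+=0.4029
step 3: x_pred=2.9262  r=-3.2662  x^+=2.1358  v^+=2.0489  a^+=-1.2887
step 4: x_pred=3.4306  r=-9.2706  x^+=1.1871  v^+=-1.0436  a^+=-6.0900
step 5: x_pred=-2.0256  r=3.4456  x^+=-1.1918  v^+=-5.6092  a^+=-4.3055

a_post = -4.3055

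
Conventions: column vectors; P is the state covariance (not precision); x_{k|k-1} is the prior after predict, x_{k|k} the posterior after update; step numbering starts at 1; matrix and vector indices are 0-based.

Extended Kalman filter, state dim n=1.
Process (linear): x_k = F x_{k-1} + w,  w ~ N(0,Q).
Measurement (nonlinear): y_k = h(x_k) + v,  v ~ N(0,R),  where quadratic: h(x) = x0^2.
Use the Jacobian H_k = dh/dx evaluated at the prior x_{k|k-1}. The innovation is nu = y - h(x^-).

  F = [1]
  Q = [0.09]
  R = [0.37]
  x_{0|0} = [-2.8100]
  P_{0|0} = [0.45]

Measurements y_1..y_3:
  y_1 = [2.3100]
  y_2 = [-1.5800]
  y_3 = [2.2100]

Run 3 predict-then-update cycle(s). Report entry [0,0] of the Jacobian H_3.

step 1: x^-=[-2.8100]  P^-=[0.5400]  H_jac=[-5.6200]  S=[17.4256]  K=[-0.1742]  nu=[-5.5861]  x^+=[-1.8371]  P^+=[0.0115]
step 2: x^-=[-1.8371]  P^-=[0.1015]  H_jac=[-3.6743]  S=[1.7398]  K=[-0.2143]  nu=[-4.9551]  x^+=[-0.7753]  P^+=[0.0216]
step 3: x^-=[-0.7753]  P^-=[0.1116]  H_jac=[-1.5507]  S=[0.6383]  K=[-0.2711]  nu=[1.6088]  x^+=[-1.2115]  P^+=[0.0647]

H_jac[0,0] = -1.5507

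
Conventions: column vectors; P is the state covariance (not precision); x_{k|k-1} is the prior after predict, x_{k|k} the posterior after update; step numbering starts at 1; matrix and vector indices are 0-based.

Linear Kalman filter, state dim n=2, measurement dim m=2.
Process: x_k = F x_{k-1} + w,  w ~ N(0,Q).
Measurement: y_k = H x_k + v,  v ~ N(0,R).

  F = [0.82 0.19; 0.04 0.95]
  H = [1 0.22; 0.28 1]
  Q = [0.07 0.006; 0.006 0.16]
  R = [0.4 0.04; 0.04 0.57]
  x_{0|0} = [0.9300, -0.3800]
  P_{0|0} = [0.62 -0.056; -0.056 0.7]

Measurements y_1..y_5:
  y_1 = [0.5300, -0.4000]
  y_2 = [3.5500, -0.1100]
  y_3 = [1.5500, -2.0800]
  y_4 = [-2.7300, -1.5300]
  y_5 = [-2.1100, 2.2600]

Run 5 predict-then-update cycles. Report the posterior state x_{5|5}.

x_post = [-0.5884, -0.1596]

step 1: x^-=[0.6904, -0.3238]  P^-=[0.4947 0.1086; 0.1086 0.7885]  S=[0.9807 0.4673; 0.4673 1.4581]  K=[0.5288 0.0000; 0.0236 0.5540]  nu=[-0.0892, -0.2695]  x^+=[0.6432, -0.4752]  P^+=[0.2205 -0.0406; -0.0406 0.3281]
step 2: x^-=[0.4372, -0.4257]  P^-=[0.2174 0.0405; 0.0405 0.4534]  S=[0.6572 0.2437; 0.2437 1.0631]  K=[0.3377 0.0180; 0.0562 0.4243]  nu=[3.2065, 0.1933]  x^+=[1.5236, -0.1636]  P^+=[0.1392 -0.0152; -0.0152 0.2483]
step 3: x^-=[1.2183, -0.0945]  P^-=[0.1678 0.0434; 0.0434 0.3832]  S=[0.6055 0.2174; 0.2174 0.9907]  K=[0.2824 0.0293; 0.0735 0.3830]  nu=[0.3525, -2.3266]  x^+=[1.2497, -0.9596]  P^+=[0.1151 -0.0042; -0.0042 0.2224]
step 4: x^-=[0.8424, -0.8616]  P^-=[0.1541 0.0466; 0.0466 0.3606]  S=[0.5920 0.2119; 0.2119 0.9688]  K=[0.2652 0.0346; 0.0810 0.3680]  nu=[-3.3829, -0.9043]  x^+=[-0.0860, -1.4683]  P^+=[0.1074 0.0003; 0.0003 0.2129]
step 5: x^-=[-0.3495, -1.3983]  P^-=[0.1500 0.0482; 0.0482 0.3523]  S=[0.5882 0.2106; 0.2106 0.9611]  K=[0.2598 0.0369; 0.0839 0.3622]  nu=[-1.4529, 3.7561]  x^+=[-0.5884, -0.1596]  P^+=[0.1049 0.0020; 0.0020 0.2093]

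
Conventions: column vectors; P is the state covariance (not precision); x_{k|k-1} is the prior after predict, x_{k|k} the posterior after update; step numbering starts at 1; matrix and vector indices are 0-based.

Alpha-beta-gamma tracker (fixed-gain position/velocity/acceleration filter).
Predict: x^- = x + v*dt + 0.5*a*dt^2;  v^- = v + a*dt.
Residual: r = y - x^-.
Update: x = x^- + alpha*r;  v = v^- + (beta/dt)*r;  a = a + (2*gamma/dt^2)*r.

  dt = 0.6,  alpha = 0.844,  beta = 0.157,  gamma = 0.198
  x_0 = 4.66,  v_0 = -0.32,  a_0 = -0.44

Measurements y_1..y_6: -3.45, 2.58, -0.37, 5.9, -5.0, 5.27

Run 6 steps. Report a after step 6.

a_post = 8.4367

step 1: x_pred=4.3888  r=-7.8388  x^+=-2.2271  v^+=-2.6352  a^+=-9.0627
step 2: x_pred=-5.4395  r=8.0195  x^+=1.3290  v^+=-5.9743  a^+=-0.2412
step 3: x_pred=-2.2991  r=1.9291  x^+=-0.6709  v^+=-5.6143  a^+=1.8808
step 4: x_pred=-3.7010  r=9.6010  x^+=4.4023  v^+=-1.9736  a^+=12.4418
step 5: x_pred=5.4576  r=-10.4576  x^+=-3.3686  v^+=2.7551  a^+=0.9384
step 6: x_pred=-1.5466  r=6.8166  x^+=4.2066  v^+=5.1018  a^+=8.4367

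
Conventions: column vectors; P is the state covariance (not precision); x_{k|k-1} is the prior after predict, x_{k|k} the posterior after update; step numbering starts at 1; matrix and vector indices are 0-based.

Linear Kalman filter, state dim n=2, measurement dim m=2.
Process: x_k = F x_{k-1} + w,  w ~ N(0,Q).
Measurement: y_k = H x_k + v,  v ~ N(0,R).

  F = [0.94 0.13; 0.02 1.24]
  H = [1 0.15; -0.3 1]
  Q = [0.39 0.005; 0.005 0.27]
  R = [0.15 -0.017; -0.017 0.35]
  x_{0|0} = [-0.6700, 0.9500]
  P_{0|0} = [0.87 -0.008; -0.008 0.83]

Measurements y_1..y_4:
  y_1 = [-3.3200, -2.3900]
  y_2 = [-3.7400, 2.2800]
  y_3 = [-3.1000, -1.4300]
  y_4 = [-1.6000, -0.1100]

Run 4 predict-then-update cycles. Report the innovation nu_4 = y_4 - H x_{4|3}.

step 1: x^-=[-0.5063, 1.1646]  P^-=[1.1708 0.1458; 0.1458 1.5462]  S=[1.3993 0.0029; 0.0029 1.9140]  K=[0.8525 -0.1086; 0.2683 0.7845]  nu=[-2.9884, -3.7065]  x^+=[-2.6514, -2.5450]  P^+=[0.1317 -0.0130; -0.0130 0.2661]
step 2: x^-=[-2.8232, -3.2089]  P^-=[0.5077 0.0352; 0.0352 0.6786]  S=[0.6835 -0.0339; -0.0339 1.0532]  K=[0.7462 -0.0872; 0.2322 0.6418]  nu=[-0.4355, 4.6419]  x^+=[-3.5528, -0.3309]  P^+=[0.1147 -0.0088; -0.0088 0.2180]
step 3: x^-=[-3.3826, -0.4813]  P^-=[0.4929 0.0320; 0.0320 0.6049]  S=[0.6661 -0.0435; -0.0435 0.9800]  K=[0.7416 -0.0852; 0.2247 0.6174]  nu=[0.3548, -1.9635]  x^+=[-2.9521, -1.6138]  P^+=[0.1139 -0.0083; -0.0083 0.2098]
step 4: x^-=[-2.9848, -2.0602]  P^-=[0.4922 0.0313; 0.0313 0.5922]  S=[0.6649 -0.0459; -0.0459 0.9677]  K=[0.7414 -0.0850; 0.2230 0.6128]  nu=[1.6938, 1.0547]  x^+=[-1.8186, -1.0360]  P^+=[0.1139 -0.0082; -0.0082 0.2082]

innov = [1.6938, 1.0547]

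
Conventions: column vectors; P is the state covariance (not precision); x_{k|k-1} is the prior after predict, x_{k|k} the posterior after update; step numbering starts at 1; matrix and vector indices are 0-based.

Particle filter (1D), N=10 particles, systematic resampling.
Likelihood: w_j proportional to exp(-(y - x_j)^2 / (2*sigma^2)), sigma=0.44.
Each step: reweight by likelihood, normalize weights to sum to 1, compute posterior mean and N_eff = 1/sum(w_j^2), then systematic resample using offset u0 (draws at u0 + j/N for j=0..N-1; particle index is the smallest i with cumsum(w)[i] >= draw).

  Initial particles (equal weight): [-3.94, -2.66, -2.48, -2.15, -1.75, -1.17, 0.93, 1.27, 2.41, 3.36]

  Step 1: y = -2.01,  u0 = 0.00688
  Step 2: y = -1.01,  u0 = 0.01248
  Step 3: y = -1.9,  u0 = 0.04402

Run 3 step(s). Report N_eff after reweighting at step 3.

step 1: w=[0.0000, 0.1177, 0.1981, 0.3332, 0.2943, 0.0567, 0.0000, 0.0000, 0.0000, 0.0000]  mean=-2.1022  Neff=3.9378  idx=[1, 1, 2, 2, 3, 3, 3, 4, 4, 4]
step 2: w=[0.0010, 0.0010, 0.0045, 0.0045, 0.0413, 0.0413, 0.0413, 0.2883, 0.2883, 0.2883]  mean=-1.8080  Neff=3.9286  idx=[4, 6, 7, 7, 7, 8, 8, 9, 9, 9]
step 3: w=[0.0920, 0.0920, 0.1020, 0.1020, 0.1020, 0.1020, 0.1020, 0.1020, 0.1020, 0.1020]  mean=-1.8236  Neff=9.9840  idx=[0, 1, 2, 3, 4, 5, 6, 7, 8, 9]

N_eff = 9.9840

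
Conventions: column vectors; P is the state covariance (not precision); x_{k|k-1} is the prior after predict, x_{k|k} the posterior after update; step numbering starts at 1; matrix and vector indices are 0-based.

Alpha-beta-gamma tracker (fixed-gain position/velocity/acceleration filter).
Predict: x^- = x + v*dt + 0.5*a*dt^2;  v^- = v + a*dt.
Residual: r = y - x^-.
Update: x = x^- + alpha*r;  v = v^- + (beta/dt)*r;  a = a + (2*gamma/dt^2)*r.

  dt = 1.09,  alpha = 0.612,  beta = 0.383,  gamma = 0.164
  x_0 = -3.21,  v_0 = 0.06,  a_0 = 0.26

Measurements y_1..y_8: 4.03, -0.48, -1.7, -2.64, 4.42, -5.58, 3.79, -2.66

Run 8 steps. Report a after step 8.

step 1: x_pred=-2.9901  r=7.0201  x^+=1.3062  v^+=2.8101  a^+=2.1981
step 2: x_pred=5.6750  r=-6.1550  x^+=1.9081  v^+=3.0433  a^+=0.4989
step 3: x_pred=5.5217  r=-7.2217  x^+=1.1020  v^+=1.0495  a^+=-1.4948
step 4: x_pred=1.3580  r=-3.9980  x^+=-1.0888  v^+=-1.9846  a^+=-2.5986
step 5: x_pred=-4.7957  r=9.2157  x^+=0.8443  v^+=-1.5789  a^+=-0.0544
step 6: x_pred=-0.9090  r=-4.6710  x^+=-3.7676  v^+=-3.2794  a^+=-1.3439
step 7: x_pred=-8.1406  r=11.9306  x^+=-0.8391  v^+=-0.5522  a^+=1.9498
step 8: x_pred=-0.2826  r=-2.3774  x^+=-1.7376  v^+=0.7378  a^+=1.2935

a_post = 1.2935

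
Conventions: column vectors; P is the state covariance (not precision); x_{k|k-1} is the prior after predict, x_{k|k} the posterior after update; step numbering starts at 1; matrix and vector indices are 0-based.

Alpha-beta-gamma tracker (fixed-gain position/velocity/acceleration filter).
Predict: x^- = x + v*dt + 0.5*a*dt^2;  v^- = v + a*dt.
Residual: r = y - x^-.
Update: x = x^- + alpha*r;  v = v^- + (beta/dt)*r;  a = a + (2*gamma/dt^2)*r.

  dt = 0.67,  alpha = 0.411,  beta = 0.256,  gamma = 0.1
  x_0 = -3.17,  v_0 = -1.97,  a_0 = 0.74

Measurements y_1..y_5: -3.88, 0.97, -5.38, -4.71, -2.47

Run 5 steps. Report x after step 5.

x_post = -1.8989

step 1: x_pred=-4.3238  r=0.4438  x^+=-4.1414  v^+=-1.3046  a^+=0.9377
step 2: x_pred=-4.8050  r=5.7750  x^+=-2.4315  v^+=1.5302  a^+=3.5107
step 3: x_pred=-0.6183  r=-4.7617  x^+=-2.5753  v^+=2.0630  a^+=1.3892
step 4: x_pred=-0.8813  r=-3.8287  x^+=-2.4549  v^+=1.5308  a^+=-0.3166
step 5: x_pred=-1.5003  r=-0.9697  x^+=-1.8989  v^+=0.9482  a^+=-0.7486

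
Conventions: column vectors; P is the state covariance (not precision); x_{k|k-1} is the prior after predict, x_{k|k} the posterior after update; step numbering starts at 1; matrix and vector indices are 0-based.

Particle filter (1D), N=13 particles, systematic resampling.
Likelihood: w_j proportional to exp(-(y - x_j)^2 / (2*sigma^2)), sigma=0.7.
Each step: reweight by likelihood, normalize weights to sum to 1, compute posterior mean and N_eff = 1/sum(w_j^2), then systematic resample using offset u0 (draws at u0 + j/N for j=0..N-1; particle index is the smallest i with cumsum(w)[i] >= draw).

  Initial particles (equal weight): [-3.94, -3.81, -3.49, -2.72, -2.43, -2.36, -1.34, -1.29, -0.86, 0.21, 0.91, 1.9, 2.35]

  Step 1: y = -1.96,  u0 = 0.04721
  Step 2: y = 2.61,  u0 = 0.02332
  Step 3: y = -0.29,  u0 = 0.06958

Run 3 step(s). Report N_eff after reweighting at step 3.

step 1: w=[0.0046, 0.0077, 0.0232, 0.1404, 0.2021, 0.2150, 0.1710, 0.1601, 0.0736, 0.0021, 0.0001, 0.0000, 0.0000]  mean=-2.0077  Neff=5.9623  idx=[3, 3, 4, 4, 4, 5, 5, 5, 6, 6, 7, 7, 8]
step 2: w=[0.0000, 0.0000, 0.0000, 0.0000, 0.0000, 0.0000, 0.0000, 0.0000, 0.0233, 0.0233, 0.0348, 0.0348, 0.8837]  mean=-0.9124  Neff=1.2749  idx=[8, 11, 12, 12, 12, 12, 12, 12, 12, 12, 12, 12, 12]
step 3: w=[0.0378, 0.0420, 0.0837, 0.0837, 0.0837, 0.0837, 0.0837, 0.0837, 0.0837, 0.0837, 0.0837, 0.0837, 0.0837]  mean=-0.8962  Neff=12.4738  idx=[1, 2, 3, 4, 5, 6, 7, 8, 9, 10, 11, 11, 12]

N_eff = 12.4738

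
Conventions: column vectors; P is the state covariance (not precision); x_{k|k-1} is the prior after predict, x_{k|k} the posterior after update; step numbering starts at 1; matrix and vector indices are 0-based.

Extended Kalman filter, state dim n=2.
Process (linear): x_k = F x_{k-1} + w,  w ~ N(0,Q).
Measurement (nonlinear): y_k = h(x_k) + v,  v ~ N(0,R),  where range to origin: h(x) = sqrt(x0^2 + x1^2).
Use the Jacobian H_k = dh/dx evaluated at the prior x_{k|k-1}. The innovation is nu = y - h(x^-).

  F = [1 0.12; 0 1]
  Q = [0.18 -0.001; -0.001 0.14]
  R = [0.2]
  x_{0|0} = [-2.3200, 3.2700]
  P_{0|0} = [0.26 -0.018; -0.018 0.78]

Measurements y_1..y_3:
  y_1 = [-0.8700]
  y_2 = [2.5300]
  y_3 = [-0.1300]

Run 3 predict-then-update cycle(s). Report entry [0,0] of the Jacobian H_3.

step 1: x^-=[-1.9276, 3.2700]  P^-=[0.4469 0.0746; 0.0746 0.9200]  H_jac=[-0.5078 0.8615]  S=[0.9327]  K=[-0.1744; 0.8091]  nu=[-4.6659]  x^+=[-1.1138, -0.5051]  P^+=[0.4185 0.2062; 0.2062 0.3094]
step 2: x^-=[-1.1744, -0.5051]  P^-=[0.6525 0.2424; 0.2424 0.4494]  H_jac=[-0.9186 -0.3951]  S=[0.9967]  K=[-0.6974; -0.4015]  nu=[1.2516]  x^+=[-2.0473, -1.0076]  P^+=[0.1677 -0.0368; -0.0368 0.2887]
step 3: x^-=[-2.1682, -1.0076]  P^-=[0.3430 -0.0031; -0.0031 0.4287]  H_jac=[-0.9069 -0.4214]  S=[0.5558]  K=[-0.5572; -0.3200]  nu=[-2.5209]  x^+=[-0.7635, -0.2010]  P^+=[0.1704 -0.1022; -0.1022 0.3718]

H_jac[0,0] = -0.9069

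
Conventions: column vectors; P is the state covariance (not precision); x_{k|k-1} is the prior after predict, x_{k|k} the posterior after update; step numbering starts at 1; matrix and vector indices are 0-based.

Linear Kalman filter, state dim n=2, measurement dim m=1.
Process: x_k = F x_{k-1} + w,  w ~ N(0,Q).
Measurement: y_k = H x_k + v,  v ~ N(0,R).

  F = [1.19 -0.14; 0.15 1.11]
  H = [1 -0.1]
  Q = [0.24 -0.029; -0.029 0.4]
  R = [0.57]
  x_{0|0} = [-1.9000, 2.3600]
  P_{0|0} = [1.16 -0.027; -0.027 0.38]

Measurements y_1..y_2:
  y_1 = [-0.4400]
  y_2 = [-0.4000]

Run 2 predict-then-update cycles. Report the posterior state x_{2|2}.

step 1: x^-=[-2.5914, 2.3346]  P^-=[1.8991 0.0839; 0.0839 0.8853]  S=[2.4612]  K=[0.7682; -0.0019]  nu=[2.3849]  x^+=[-0.7593, 2.3301]  P^+=[0.4466 0.0875; 0.0875 0.8853]
step 2: x^-=[-1.2298, 2.4725]  P^-=[0.8607 0.0268; 0.0268 1.5299]  S=[1.4406]  K=[0.5956; -0.0876]  nu=[1.0770]  x^+=[-0.5883, 2.3782]  P^+=[0.3497 0.1020; 0.1020 1.5189]

x_post = [-0.5883, 2.3782]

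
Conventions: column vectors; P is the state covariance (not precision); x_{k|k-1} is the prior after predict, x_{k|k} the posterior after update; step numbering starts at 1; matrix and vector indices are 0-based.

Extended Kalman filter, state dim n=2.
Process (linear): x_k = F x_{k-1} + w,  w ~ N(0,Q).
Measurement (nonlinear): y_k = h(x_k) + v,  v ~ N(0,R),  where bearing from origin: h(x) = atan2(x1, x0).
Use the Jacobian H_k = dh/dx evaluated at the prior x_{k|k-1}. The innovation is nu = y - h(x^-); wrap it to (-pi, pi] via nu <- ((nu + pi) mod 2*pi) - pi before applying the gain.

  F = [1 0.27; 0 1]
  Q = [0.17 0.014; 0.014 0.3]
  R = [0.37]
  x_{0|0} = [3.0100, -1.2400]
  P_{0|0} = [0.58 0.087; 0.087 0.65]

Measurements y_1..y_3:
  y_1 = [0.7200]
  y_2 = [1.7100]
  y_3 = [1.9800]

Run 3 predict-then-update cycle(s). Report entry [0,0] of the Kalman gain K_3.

step 1: x^-=[2.6752, -1.2400]  P^-=[0.8444 0.2765; 0.2765 0.9500]  H_jac=[0.1426 0.3077]  S=[0.5014]  K=[0.4099; 0.6617]  nu=[1.1540]  x^+=[3.1482, -0.4764]  P^+=[0.7601 0.1405; 0.1405 0.7305]
step 2: x^-=[3.0196, -0.4764]  P^-=[1.0593 0.3518; 0.3518 1.0305]  H_jac=[0.0510 0.3231]  S=[0.4919]  K=[0.3408; 0.7133]  nu=[1.8665]  x^+=[3.6557, 0.8550]  P^+=[1.0021 0.2322; 0.2322 0.7802]
step 3: x^-=[3.8866, 0.8550]  P^-=[1.3544 0.4568; 0.4568 1.0802]  H_jac=[-0.0540 0.2454]  S=[0.4269]  K=[0.0913; 0.5632]  nu=[1.7635]  x^+=[4.0476, 1.8482]  P^+=[1.3508 0.4348; 0.4348 0.9448]

K[0,0] = 0.0913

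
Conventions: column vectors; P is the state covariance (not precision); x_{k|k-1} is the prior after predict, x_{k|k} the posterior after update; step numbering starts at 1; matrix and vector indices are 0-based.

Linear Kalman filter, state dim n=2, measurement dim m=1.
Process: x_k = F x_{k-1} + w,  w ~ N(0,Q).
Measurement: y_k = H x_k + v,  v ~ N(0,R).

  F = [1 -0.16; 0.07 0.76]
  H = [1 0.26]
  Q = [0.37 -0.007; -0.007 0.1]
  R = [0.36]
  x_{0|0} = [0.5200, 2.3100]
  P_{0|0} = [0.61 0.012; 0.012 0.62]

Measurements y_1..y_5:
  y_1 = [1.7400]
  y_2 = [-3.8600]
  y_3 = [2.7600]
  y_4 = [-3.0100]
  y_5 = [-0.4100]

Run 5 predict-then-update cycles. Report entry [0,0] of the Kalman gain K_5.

K[0,0] = 0.6395

step 1: x^-=[0.1504, 1.7920]  P^-=[0.9920 -0.0307; -0.0307 0.4624]  S=[1.3673]  K=[0.7197; 0.0655]  nu=[1.1237]  x^+=[0.9591, 1.8656]  P^+=[0.2838 -0.0951; -0.0951 0.4565]
step 2: x^-=[0.6606, 1.4850]  P^-=[0.6959 -0.1139; -0.1139 0.3550]  S=[1.0207]  K=[0.6528; -0.0211]  nu=[-4.9067]  x^+=[-2.5425, 1.5887]  P^+=[0.2610 -0.0998; -0.0998 0.3545]
step 3: x^-=[-2.7967, 1.0295]  P^-=[0.6720 -0.1066; -0.1066 0.2954]  S=[0.9965]  K=[0.6465; -0.0299]  nu=[5.2891]  x^+=[0.6227, 0.8716]  P^+=[0.2554 -0.0873; -0.0873 0.2945]
step 4: x^-=[0.4832, 0.7060]  P^-=[0.6609 -0.0903; -0.0903 0.2621]  S=[0.9917]  K=[0.6428; -0.0224]  nu=[-3.6768]  x^+=[-1.8802, 0.7882]  P^+=[0.2512 -0.0761; -0.0761 0.2616]
step 5: x^-=[-2.0063, 0.4674]  P^-=[0.6522 -0.0782; -0.0782 0.2442]  S=[0.9881]  K=[0.6395; -0.0149]  nu=[1.4748]  x^+=[-1.0632, 0.4455]  P^+=[0.2481 -0.0688; -0.0688 0.2440]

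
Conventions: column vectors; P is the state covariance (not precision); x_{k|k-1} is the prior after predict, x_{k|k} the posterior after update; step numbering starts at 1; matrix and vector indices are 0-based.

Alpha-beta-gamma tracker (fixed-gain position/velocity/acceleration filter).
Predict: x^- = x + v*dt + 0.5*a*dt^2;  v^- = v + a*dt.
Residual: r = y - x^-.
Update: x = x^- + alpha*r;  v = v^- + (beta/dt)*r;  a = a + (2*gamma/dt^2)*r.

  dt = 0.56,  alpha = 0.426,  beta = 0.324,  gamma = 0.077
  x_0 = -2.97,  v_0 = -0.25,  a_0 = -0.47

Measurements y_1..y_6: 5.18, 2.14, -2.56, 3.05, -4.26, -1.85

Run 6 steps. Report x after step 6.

x_post = -2.5753

step 1: x_pred=-3.1837  r=8.3637  x^+=0.3792  v^+=4.3258  a^+=3.6372
step 2: x_pred=3.3720  r=-1.2320  x^+=2.8472  v^+=5.6498  a^+=3.0322
step 3: x_pred=6.4865  r=-9.0465  x^+=2.6327  v^+=2.1138  a^+=-1.4103
step 4: x_pred=3.5953  r=-0.5453  x^+=3.3630  v^+=1.0085  a^+=-1.6781
step 5: x_pred=3.6646  r=-7.9246  x^+=0.2887  v^+=-4.5162  a^+=-5.5696
step 6: x_pred=-3.1136  r=1.2636  x^+=-2.5753  v^+=-6.9041  a^+=-4.9491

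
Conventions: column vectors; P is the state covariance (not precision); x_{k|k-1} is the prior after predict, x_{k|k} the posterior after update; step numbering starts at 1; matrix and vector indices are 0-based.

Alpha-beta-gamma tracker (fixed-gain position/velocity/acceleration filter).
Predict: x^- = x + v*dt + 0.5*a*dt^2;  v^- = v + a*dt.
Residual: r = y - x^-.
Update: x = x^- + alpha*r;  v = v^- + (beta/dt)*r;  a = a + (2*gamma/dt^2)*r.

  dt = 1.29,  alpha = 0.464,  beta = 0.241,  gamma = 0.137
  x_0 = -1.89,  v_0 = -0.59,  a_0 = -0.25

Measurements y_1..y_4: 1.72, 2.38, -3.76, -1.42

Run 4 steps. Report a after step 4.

a_post = -0.5983

step 1: x_pred=-2.8591  r=4.5791  x^+=-0.7344  v^+=-0.0570  a^+=0.5040
step 2: x_pred=-0.3886  r=2.7686  x^+=0.8960  v^+=1.1103  a^+=0.9598
step 3: x_pred=3.1270  r=-6.8870  x^+=-0.0686  v^+=1.0619  a^+=-0.1741
step 4: x_pred=1.1564  r=-2.5764  x^+=-0.0391  v^+=0.3559  a^+=-0.5983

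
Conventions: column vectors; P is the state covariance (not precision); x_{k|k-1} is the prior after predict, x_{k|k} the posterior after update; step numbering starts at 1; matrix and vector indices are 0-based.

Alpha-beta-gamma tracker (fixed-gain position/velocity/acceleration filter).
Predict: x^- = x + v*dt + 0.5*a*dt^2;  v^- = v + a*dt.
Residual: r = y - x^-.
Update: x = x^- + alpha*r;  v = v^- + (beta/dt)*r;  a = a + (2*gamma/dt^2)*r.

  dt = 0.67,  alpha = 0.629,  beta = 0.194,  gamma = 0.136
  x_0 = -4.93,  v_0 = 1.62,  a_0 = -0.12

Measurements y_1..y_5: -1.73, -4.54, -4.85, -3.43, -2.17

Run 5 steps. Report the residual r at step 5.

resid = 2.8792

step 1: x_pred=-3.8715  r=2.1415  x^+=-2.5245  v^+=2.1597  a^+=1.1776
step 2: x_pred=-0.8132  r=-3.7268  x^+=-3.1574  v^+=1.8696  a^+=-1.0806
step 3: x_pred=-2.1473  r=-2.7027  x^+=-3.8473  v^+=0.3630  a^+=-2.7182
step 4: x_pred=-4.2142  r=0.7842  x^+=-3.7209  v^+=-1.2311  a^+=-2.2431
step 5: x_pred=-5.0492  r=2.8792  x^+=-3.2382  v^+=-1.9003  a^+=-0.4985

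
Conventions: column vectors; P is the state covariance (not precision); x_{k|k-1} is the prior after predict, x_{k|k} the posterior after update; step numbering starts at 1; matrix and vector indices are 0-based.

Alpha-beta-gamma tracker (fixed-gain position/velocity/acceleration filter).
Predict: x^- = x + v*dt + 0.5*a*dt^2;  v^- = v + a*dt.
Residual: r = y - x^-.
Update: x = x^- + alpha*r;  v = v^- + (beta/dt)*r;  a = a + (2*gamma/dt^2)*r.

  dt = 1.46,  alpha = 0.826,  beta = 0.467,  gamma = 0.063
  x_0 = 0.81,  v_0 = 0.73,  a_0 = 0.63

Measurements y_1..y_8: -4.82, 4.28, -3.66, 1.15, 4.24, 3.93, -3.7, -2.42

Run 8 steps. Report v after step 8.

step 1: x_pred=2.5473  r=-7.3673  x^+=-3.5381  v^+=-0.7067  a^+=0.1945
step 2: x_pred=-4.3626  r=8.6426  x^+=2.7762  v^+=2.3417  a^+=0.7054
step 3: x_pred=6.9469  r=-10.6069  x^+=-1.8144  v^+=-0.0212  a^+=0.0784
step 4: x_pred=-1.7617  r=2.9117  x^+=0.6434  v^+=1.0247  a^+=0.2505
step 5: x_pred=2.4064  r=1.8336  x^+=3.9209  v^+=1.9769  a^+=0.3589
step 6: x_pred=7.1898  r=-3.2598  x^+=4.4972  v^+=1.4582  a^+=0.1662
step 7: x_pred=6.8034  r=-10.5034  x^+=-1.8724  v^+=-1.6587  a^+=-0.4546
step 8: x_pred=-4.7787  r=2.3587  x^+=-2.8304  v^+=-1.5680  a^+=-0.3152

v_post = -1.5680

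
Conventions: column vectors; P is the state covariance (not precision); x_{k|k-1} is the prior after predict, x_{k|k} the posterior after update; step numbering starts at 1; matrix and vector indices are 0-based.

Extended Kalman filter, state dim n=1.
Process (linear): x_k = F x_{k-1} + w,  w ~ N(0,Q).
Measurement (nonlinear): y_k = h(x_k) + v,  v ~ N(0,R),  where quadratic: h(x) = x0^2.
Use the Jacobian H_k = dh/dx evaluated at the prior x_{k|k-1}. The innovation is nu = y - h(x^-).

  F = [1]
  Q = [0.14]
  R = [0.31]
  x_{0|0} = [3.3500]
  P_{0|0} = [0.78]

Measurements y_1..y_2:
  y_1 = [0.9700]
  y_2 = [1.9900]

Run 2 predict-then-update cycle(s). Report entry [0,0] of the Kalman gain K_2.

step 1: x^-=[3.3500]  P^-=[0.9200]  H_jac=[6.7000]  S=[41.6088]  K=[0.1481]  nu=[-10.2525]  x^+=[1.8312]  P^+=[0.0069]
step 2: x^-=[1.8312]  P^-=[0.1469]  H_jac=[3.6624]  S=[2.2797]  K=[0.2359]  nu=[-1.3632]  x^+=[1.5096]  P^+=[0.0200]

K[0,0] = 0.2359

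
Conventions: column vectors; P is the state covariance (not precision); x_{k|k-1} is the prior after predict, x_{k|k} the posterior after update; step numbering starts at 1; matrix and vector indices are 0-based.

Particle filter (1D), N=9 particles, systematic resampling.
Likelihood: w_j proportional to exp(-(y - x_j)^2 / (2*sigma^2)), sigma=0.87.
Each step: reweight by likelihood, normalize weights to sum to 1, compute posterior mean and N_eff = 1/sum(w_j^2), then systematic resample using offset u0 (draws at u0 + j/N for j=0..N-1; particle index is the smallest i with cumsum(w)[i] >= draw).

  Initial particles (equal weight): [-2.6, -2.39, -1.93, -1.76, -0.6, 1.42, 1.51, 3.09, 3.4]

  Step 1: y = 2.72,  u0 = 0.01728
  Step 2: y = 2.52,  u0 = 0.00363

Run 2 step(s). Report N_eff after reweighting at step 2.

step 1: w=[0.0000, 0.0000, 0.0000, 0.0000, 0.0003, 0.1388, 0.1612, 0.3873, 0.3124]  mean=2.6992  Neff=3.4147  idx=[5, 5, 6, 7, 7, 7, 7, 8, 8]
step 2: w=[0.0771, 0.0771, 0.0874, 0.1383, 0.1383, 0.1383, 0.1383, 0.1027, 0.1027]  mean=2.7583  Neff=8.5408  idx=[0, 1, 2, 3, 4, 5, 6, 6, 7]

N_eff = 8.5408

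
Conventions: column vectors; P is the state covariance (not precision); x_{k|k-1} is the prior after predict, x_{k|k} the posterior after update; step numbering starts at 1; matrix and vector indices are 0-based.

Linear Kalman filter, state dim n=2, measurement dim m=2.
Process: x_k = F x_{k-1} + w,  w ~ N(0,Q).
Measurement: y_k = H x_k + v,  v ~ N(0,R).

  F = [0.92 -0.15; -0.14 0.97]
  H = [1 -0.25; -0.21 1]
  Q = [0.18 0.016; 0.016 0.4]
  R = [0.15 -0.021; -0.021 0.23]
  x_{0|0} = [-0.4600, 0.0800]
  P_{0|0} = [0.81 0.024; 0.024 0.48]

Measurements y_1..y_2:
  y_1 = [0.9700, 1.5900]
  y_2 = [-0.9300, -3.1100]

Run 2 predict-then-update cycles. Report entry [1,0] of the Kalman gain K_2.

step 1: x^-=[-0.4352, 0.1420]  P^-=[0.8698 -0.1362; -0.1362 0.8610]  S=[1.1417 -0.5623; -0.5623 1.1866]  K=[0.8600 0.1388; 0.0801 0.7877]  nu=[1.4407, 1.3566]  x^+=[0.9921, 1.3259]  P^+=[0.1367 0.0426; 0.0426 0.1884]
step 2: x^-=[0.7138, 1.1472]  P^-=[0.2882 0.0099; 0.0099 0.5684]  S=[0.4688 -0.2132; -0.2132 0.8070]  K=[0.6603 0.1117; 0.0422 0.7130]  nu=[-1.3570, -4.1073]  x^+=[-0.6411, -1.8384]  P^+=[0.1052 0.0339; 0.0339 0.1702]

K[1,0] = 0.0422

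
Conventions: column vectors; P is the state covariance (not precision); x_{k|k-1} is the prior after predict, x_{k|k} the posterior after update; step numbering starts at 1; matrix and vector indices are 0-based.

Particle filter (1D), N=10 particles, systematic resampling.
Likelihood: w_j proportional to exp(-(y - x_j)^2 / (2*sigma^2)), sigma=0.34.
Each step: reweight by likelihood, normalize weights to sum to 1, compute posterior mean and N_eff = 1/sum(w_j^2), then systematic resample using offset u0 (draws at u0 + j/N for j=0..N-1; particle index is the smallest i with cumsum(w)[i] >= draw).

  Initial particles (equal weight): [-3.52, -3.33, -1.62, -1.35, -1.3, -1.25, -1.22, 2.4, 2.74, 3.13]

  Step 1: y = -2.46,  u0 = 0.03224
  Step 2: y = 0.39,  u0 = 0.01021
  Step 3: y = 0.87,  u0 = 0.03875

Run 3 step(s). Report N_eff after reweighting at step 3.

step 1: w=[0.0747, 0.3649, 0.4555, 0.0467, 0.0286, 0.0171, 0.0125, 0.0000, 0.0000, 0.0000]  mean=-2.3528  Neff=2.8599  idx=[0, 1, 1, 1, 1, 2, 2, 2, 2, 3]
step 2: w=[0.0000, 0.0000, 0.0000, 0.0000, 0.0000, 0.0119, 0.0119, 0.0119, 0.0119, 0.9523]  mean=-1.3629  Neff=1.1021  idx=[5, 9, 9, 9, 9, 9, 9, 9, 9, 9]
step 3: w=[0.0005, 0.1111, 0.1111, 0.1111, 0.1111, 0.1111, 0.1111, 0.1111, 0.1111, 0.1111]  mean=-1.3501  Neff=9.0082  idx=[1, 2, 3, 4, 4, 5, 6, 7, 8, 9]

N_eff = 9.0082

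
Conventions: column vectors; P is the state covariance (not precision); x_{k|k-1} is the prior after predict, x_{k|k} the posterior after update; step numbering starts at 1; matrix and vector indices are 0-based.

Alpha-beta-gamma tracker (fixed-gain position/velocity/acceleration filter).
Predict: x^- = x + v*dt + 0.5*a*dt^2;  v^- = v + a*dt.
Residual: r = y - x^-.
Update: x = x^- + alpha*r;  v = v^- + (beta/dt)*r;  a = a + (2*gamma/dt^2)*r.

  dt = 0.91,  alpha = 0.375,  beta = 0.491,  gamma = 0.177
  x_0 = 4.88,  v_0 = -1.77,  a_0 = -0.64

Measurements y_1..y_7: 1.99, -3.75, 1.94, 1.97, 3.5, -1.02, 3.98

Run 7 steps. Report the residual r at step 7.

step 1: x_pred=3.0043  r=-1.0143  x^+=2.6239  v^+=-2.8997  a^+=-1.0736
step 2: x_pred=-0.4593  r=-3.2907  x^+=-1.6933  v^+=-5.6522  a^+=-2.4803
step 3: x_pred=-7.8638  r=9.8038  x^+=-4.1874  v^+=-2.6196  a^+=1.7106
step 4: x_pred=-5.8629  r=7.8329  x^+=-2.9255  v^+=3.1634  a^+=5.0591
step 5: x_pred=2.0479  r=1.4521  x^+=2.5924  v^+=8.5507  a^+=5.6798
step 6: x_pred=12.7253  r=-13.7453  x^+=7.5708  v^+=6.3029  a^+=-0.1961
step 7: x_pred=13.2253  r=-9.2453  x^+=9.7583  v^+=1.1361  a^+=-4.1483

resid = -9.2453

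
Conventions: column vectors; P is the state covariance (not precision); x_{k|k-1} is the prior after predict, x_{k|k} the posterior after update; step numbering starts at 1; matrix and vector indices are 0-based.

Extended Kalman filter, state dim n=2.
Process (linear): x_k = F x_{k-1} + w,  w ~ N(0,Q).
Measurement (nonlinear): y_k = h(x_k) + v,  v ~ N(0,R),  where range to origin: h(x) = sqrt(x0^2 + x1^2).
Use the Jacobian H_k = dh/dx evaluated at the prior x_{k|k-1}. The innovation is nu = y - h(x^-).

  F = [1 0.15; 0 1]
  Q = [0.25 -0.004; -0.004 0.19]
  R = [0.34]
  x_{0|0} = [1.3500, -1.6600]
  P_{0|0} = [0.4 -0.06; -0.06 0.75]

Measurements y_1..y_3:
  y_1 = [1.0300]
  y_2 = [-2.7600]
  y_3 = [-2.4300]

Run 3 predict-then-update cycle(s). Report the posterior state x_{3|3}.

x_post = [0.0842, -0.9070]

step 1: x^-=[1.1010, -1.6600]  P^-=[0.6489 0.0485; 0.0485 0.9400]  H_jac=[0.5527 -0.8334]  S=[1.1464]  K=[0.2776; -0.6599]  nu=[-0.9619]  x^+=[0.8340, -1.0252]  P^+=[0.5605 0.2585; 0.2585 0.4407]
step 2: x^-=[0.6802, -1.0252]  P^-=[0.8980 0.3206; 0.3206 0.6307]  H_jac=[0.5529 -0.8333]  S=[0.7570]  K=[0.3029; -0.4601]  nu=[-3.9903]  x^+=[-0.5285, 0.8107]  P^+=[0.8285 0.4261; 0.4261 0.4705]
step 3: x^-=[-0.4069, 0.8107]  P^-=[1.2170 0.4927; 0.4927 0.6605]  H_jac=[-0.4486 0.8937]  S=[0.7174]  K=[-0.1472; 0.5147]  nu=[-3.3371]  x^+=[0.0842, -0.9070]  P^+=[1.2014 0.5470; 0.5470 0.4704]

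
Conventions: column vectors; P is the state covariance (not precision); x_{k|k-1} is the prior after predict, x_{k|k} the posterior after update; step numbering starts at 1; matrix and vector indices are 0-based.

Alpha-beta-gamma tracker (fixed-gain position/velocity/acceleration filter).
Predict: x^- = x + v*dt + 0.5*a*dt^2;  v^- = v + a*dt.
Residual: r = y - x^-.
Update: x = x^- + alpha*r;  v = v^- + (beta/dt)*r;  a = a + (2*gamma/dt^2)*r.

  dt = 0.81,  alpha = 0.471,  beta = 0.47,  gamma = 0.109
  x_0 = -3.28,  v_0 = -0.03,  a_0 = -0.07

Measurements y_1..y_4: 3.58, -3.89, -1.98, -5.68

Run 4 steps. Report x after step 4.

step 1: x_pred=-3.3273  r=6.9073  x^+=-0.0739  v^+=3.9212  a^+=2.2251
step 2: x_pred=3.8322  r=-7.7222  x^+=0.1950  v^+=1.2427  a^+=-0.3408
step 3: x_pred=1.0899  r=-3.0699  x^+=-0.3560  v^+=-0.8146  a^+=-1.3608
step 4: x_pred=-1.4622  r=-4.2178  x^+=-3.4488  v^+=-4.3641  a^+=-2.7622

x_post = -3.4488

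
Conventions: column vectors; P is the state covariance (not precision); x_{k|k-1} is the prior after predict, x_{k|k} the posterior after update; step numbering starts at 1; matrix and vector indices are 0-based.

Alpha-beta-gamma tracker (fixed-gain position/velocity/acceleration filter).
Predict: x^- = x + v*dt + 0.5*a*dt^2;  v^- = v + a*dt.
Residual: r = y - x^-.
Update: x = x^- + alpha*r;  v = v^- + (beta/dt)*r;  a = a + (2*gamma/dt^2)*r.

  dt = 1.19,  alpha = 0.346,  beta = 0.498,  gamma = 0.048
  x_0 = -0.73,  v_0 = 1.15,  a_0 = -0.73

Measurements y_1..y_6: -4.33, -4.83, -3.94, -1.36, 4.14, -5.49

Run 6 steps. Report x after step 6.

step 1: x_pred=0.1216  r=-4.4516  x^+=-1.4186  v^+=-1.5816  a^+=-1.0318
step 2: x_pred=-4.0314  r=-0.7986  x^+=-4.3077  v^+=-3.1437  a^+=-1.0859
step 3: x_pred=-8.8176  r=4.8776  x^+=-7.1299  v^+=-2.3947  a^+=-0.7553
step 4: x_pred=-10.5144  r=9.1544  x^+=-7.3470  v^+=0.5375  a^+=-0.1347
step 5: x_pred=-6.8027  r=10.9427  x^+=-3.0165  v^+=4.9566  a^+=0.6072
step 6: x_pred=3.3118  r=-8.8018  x^+=0.2664  v^+=1.9957  a^+=0.0105

x_post = 0.2664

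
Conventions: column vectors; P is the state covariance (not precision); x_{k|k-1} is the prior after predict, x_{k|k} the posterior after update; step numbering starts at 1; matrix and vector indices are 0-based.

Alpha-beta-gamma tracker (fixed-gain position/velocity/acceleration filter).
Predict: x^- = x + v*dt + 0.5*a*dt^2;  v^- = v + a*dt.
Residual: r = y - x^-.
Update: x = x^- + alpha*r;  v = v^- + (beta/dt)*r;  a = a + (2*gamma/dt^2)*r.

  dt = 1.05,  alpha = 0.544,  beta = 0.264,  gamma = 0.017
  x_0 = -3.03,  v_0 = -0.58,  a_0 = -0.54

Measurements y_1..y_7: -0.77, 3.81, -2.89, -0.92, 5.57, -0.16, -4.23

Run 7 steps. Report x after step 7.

step 1: x_pred=-3.9367  r=3.1667  x^+=-2.2140  v^+=-0.3508  a^+=-0.4423
step 2: x_pred=-2.8262  r=6.6362  x^+=0.7839  v^+=0.8533  a^+=-0.2377
step 3: x_pred=1.5488  r=-4.4388  x^+=-0.8659  v^+=-0.5124  a^+=-0.3746
step 4: x_pred=-1.6104  r=0.6904  x^+=-1.2348  v^+=-0.7321  a^+=-0.3533
step 5: x_pred=-2.1982  r=7.7682  x^+=2.0277  v^+=0.8501  a^+=-0.1137
step 6: x_pred=2.8576  r=-3.0176  x^+=1.2160  v^+=-0.0280  a^+=-0.2068
step 7: x_pred=1.0726  r=-5.3026  x^+=-1.8120  v^+=-1.5784  a^+=-0.3703

x_post = -1.8120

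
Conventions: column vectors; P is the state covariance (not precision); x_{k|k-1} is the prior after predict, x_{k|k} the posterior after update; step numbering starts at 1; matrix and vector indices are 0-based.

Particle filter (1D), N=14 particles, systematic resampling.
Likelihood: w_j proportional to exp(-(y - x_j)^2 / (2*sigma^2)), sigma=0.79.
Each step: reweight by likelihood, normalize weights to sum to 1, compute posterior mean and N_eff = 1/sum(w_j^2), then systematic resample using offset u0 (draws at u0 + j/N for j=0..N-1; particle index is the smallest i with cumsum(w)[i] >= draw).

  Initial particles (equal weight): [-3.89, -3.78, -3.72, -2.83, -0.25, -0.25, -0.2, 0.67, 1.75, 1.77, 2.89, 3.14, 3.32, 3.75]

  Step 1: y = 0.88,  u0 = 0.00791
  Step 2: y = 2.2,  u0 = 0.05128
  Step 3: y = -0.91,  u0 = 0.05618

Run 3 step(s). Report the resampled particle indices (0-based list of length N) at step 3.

resampled_idx = [0, 0, 0, 0, 0, 0, 1, 1, 1, 1, 1, 1, 5, 12]

step 1: w=[0.0000, 0.0000, 0.0000, 0.0000, 0.1117, 0.1117, 0.1220, 0.2999, 0.1694, 0.1647, 0.0122, 0.0052, 0.0026, 0.0004]  mean=0.7707  Neff=5.3813  idx=[4, 4, 5, 5, 6, 7, 7, 7, 7, 8, 8, 8, 9, 9]
step 2: w=[0.0017, 0.0017, 0.0017, 0.0017, 0.0020, 0.0311, 0.0311, 0.0311, 0.0311, 0.1724, 0.1724, 0.1724, 0.1749, 0.1749]  mean=1.6055  Neff=6.4836  idx=[6, 8, 9, 9, 10, 10, 11, 11, 11, 12, 12, 13, 13, 13]
step 3: w=[0.4356, 0.4356, 0.0111, 0.0111, 0.0111, 0.0111, 0.0111, 0.0111, 0.0111, 0.0102, 0.0102, 0.0102, 0.0102, 0.0102]  mean=0.8101  Neff=2.6255  idx=[0, 0, 0, 0, 0, 0, 1, 1, 1, 1, 1, 1, 5, 12]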